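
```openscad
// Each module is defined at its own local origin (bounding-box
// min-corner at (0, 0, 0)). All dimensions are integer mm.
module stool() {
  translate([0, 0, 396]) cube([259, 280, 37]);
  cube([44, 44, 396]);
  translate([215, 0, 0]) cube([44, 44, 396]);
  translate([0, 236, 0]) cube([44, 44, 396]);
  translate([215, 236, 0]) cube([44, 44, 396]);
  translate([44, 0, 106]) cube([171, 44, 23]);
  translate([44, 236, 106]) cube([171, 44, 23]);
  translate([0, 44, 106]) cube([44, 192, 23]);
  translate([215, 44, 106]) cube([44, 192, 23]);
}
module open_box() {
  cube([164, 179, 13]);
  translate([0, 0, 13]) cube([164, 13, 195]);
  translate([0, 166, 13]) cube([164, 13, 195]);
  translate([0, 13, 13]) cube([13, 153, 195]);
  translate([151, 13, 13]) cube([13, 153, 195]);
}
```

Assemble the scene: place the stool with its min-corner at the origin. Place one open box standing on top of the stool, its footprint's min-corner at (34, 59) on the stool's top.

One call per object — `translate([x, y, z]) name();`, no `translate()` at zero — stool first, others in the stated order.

stool();
translate([34, 59, 433]) open_box();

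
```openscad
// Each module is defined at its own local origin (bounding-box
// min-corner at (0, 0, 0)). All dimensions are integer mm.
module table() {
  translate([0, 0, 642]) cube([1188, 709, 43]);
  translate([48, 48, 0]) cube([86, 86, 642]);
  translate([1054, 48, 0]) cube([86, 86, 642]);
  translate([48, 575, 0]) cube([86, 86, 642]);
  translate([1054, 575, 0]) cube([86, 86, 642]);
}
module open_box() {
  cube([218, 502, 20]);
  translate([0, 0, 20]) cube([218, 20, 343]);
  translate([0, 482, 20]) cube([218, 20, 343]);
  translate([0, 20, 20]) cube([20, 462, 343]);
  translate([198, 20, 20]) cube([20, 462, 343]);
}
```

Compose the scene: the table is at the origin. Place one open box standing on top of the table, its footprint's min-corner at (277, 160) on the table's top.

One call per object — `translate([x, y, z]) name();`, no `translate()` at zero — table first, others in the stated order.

table();
translate([277, 160, 685]) open_box();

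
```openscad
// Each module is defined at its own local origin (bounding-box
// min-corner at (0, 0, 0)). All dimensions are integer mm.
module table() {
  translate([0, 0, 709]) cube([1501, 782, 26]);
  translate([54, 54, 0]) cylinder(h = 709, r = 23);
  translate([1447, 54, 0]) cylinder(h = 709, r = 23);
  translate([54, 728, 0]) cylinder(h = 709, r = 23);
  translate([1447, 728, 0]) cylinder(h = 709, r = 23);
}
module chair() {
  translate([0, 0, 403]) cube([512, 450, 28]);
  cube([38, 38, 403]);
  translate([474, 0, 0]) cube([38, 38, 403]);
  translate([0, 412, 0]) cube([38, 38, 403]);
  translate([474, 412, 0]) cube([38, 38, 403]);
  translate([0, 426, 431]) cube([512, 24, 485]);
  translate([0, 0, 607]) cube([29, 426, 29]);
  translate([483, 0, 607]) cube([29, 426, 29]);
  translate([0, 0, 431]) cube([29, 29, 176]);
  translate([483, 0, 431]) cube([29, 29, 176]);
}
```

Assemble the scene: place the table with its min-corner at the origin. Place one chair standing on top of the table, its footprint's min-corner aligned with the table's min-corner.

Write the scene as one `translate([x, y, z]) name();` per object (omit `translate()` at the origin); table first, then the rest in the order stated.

table();
translate([0, 0, 735]) chair();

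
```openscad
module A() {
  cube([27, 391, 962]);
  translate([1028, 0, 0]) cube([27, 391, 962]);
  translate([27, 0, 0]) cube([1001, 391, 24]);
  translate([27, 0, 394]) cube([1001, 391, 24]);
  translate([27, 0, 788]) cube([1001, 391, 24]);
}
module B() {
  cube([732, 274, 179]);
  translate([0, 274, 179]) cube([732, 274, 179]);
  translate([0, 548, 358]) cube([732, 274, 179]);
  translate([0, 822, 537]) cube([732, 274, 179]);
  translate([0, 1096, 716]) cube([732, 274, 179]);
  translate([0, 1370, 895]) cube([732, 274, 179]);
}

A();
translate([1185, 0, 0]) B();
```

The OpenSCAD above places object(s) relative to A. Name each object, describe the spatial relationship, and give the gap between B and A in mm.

The staircase's nearest face is 130 mm from the bookshelf's +x face.

A is a bookshelf. B is a staircase. The staircase is on the floor beside the bookshelf on its +x side. The gap between the staircase and the bookshelf is 130 mm.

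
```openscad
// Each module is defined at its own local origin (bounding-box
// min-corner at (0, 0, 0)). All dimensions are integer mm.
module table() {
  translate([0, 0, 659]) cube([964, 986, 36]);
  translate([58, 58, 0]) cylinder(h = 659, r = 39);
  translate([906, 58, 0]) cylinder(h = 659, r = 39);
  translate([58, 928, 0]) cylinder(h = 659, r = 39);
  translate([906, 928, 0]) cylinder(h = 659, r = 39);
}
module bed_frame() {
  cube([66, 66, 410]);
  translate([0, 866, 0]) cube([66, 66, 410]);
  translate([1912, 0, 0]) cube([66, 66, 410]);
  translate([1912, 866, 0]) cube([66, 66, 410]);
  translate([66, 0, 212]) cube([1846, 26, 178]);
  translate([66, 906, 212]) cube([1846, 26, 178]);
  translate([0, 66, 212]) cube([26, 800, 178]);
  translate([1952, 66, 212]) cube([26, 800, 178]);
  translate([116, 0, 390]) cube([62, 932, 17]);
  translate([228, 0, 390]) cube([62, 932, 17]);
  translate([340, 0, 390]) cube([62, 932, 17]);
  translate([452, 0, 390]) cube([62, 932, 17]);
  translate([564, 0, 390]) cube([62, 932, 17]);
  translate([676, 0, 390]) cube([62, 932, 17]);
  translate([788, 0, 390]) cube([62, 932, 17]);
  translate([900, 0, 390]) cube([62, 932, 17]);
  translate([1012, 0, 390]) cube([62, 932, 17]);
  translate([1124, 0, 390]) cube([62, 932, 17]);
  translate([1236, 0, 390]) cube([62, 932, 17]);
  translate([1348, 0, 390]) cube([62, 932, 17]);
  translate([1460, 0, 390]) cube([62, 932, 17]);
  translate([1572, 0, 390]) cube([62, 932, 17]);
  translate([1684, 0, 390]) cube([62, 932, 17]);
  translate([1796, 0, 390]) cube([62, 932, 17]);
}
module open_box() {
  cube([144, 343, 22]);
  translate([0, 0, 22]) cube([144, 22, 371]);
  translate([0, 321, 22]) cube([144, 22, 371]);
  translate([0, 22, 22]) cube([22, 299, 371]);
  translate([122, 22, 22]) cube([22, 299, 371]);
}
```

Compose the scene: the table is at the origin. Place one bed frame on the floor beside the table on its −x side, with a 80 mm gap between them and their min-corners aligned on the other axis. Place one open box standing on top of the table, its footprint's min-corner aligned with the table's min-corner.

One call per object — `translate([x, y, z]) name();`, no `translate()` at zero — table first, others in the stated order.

table();
translate([-2058, 0, 0]) bed_frame();
translate([0, 0, 695]) open_box();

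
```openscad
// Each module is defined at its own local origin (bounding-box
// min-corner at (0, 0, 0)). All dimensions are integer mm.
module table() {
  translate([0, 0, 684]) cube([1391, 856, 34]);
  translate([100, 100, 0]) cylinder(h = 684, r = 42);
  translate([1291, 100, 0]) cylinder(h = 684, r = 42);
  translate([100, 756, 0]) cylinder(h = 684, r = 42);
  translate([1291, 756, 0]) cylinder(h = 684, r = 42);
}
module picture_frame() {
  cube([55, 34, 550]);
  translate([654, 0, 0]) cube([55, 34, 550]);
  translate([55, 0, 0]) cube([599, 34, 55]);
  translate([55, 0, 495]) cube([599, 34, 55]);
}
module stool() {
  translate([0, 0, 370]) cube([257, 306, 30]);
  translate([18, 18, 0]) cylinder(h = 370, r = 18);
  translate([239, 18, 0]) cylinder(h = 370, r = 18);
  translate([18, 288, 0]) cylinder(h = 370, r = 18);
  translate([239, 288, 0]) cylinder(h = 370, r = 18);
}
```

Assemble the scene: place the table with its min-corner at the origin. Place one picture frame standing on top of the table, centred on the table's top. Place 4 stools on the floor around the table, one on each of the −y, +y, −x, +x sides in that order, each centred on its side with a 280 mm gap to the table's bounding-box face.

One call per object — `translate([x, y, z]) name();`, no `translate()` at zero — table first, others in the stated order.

table();
translate([341, 411, 718]) picture_frame();
translate([567, -586, 0]) stool();
translate([567, 1136, 0]) stool();
translate([-537, 275, 0]) stool();
translate([1671, 275, 0]) stool();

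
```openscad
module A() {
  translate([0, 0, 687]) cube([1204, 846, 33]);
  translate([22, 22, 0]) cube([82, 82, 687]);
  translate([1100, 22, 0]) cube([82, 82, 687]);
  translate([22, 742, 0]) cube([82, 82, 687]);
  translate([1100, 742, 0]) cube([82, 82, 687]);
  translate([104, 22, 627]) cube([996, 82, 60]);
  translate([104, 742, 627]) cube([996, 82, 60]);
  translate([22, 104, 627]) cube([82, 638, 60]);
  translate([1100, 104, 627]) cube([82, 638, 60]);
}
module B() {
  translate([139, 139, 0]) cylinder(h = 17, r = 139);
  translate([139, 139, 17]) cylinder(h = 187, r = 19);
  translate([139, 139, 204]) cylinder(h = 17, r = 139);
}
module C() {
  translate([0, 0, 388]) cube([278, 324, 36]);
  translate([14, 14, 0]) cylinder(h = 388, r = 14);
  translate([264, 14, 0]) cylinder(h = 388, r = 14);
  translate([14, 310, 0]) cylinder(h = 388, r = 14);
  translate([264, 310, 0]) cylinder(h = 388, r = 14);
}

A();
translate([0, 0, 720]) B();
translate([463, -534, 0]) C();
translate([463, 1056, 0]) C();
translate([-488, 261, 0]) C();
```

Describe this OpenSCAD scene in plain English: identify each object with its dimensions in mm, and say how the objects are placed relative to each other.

A is a table: top 1204 mm (x) × 846 mm (y), 33 mm thick, upper face at z = 720 mm, on four 82×82 mm square legs, each inset 22 mm from the nearest pair of top edges, running from z = 0 to the bottom of the top. Four apron rails, 82 mm thick and 60 mm tall, run between adjacent legs with their top edges flush with the underside of the top and their outer faces flush with the legs' outer faces.

B is a spool: two coaxial disc flanges of radius 139 mm and thickness 17 mm, joined by a core cylinder of radius 19 mm and height 187 mm. The lower flange rests on z = 0 and the three cylinders share a vertical axis.

C is a simple wooden stool: a rectangular seat 278 mm (x) by 324 mm (y), 36 mm thick, top face at z = 424 mm, on four round legs, each 28 mm in diameter. The legs rest on z = 0, each leg's axis is inset half a diameter from the nearest pair of seat edges (so the leg's bounding box is flush with the corner).

The spool is on top of the table. Three stools sit around the table at the −y, +y, −x sides.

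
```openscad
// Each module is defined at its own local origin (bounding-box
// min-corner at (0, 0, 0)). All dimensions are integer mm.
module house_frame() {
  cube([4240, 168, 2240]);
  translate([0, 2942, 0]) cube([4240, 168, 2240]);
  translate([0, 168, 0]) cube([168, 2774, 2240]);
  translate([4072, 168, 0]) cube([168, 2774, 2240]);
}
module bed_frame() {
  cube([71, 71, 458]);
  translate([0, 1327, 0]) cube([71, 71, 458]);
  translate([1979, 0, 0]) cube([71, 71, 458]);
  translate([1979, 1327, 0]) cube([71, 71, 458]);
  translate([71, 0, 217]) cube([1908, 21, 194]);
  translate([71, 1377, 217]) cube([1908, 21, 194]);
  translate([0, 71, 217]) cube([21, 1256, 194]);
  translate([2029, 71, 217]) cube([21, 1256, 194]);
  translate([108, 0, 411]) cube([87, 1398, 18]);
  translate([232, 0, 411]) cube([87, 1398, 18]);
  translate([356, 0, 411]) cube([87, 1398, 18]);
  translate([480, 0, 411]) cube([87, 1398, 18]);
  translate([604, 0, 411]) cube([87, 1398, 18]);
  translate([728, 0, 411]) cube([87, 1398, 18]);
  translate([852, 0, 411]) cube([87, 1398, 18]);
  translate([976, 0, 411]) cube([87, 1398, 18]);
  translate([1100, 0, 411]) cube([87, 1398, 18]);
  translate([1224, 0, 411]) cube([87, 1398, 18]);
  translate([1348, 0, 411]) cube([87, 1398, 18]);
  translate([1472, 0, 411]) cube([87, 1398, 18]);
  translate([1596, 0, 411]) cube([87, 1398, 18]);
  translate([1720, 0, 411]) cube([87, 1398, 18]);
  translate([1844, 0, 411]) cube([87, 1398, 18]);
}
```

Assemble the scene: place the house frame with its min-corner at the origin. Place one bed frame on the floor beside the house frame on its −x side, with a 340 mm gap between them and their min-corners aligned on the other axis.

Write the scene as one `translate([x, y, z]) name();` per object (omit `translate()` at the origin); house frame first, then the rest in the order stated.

house_frame();
translate([-2390, 0, 0]) bed_frame();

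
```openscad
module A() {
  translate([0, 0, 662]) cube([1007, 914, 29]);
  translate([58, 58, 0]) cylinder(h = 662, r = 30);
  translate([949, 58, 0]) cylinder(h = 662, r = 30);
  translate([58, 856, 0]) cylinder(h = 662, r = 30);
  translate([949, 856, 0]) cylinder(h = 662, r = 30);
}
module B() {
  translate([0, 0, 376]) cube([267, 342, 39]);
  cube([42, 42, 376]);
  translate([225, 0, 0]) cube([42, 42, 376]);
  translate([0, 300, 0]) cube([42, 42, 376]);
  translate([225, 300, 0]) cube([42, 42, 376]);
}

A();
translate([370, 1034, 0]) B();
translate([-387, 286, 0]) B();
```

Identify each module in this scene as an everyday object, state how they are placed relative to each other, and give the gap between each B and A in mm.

Each stool's nearest face is 120 mm from the table's bounding box.

A is a table. B is a stool. Two stools sit around the table at the +y, −x sides. The gap between each stool and the table is 120 mm.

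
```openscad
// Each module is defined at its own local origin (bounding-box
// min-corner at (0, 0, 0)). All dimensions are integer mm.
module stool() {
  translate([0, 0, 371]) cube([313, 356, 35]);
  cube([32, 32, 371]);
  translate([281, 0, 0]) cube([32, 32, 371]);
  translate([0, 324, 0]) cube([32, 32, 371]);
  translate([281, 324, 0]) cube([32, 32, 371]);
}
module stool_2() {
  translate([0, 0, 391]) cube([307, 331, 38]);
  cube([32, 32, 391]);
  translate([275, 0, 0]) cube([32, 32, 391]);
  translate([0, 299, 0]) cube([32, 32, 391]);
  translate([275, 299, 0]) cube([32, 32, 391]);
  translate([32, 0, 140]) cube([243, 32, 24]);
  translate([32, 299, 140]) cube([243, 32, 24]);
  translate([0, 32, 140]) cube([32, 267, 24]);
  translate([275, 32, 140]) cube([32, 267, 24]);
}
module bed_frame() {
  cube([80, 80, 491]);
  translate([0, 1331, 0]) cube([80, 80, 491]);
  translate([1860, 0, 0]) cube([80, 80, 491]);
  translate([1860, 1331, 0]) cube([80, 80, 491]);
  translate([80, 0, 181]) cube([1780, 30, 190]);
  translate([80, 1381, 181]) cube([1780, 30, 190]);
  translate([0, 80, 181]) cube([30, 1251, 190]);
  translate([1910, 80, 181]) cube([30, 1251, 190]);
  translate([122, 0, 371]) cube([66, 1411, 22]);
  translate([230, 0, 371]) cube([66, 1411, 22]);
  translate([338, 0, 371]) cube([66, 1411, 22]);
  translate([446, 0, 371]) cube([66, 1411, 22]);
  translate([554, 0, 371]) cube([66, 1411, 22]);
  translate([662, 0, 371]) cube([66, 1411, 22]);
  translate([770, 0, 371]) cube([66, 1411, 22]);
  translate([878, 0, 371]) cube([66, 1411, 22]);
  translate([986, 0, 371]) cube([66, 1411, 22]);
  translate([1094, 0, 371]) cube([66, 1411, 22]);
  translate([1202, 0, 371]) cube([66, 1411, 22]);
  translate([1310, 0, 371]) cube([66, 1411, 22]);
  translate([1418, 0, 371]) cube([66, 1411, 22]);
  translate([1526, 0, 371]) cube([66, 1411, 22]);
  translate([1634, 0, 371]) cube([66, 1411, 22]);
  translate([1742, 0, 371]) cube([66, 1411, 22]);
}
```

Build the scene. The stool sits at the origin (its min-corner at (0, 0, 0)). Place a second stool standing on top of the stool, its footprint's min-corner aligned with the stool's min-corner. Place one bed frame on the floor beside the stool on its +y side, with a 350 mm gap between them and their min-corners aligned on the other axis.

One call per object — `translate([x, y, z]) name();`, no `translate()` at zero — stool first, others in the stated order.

stool();
translate([0, 0, 406]) stool_2();
translate([0, 706, 0]) bed_frame();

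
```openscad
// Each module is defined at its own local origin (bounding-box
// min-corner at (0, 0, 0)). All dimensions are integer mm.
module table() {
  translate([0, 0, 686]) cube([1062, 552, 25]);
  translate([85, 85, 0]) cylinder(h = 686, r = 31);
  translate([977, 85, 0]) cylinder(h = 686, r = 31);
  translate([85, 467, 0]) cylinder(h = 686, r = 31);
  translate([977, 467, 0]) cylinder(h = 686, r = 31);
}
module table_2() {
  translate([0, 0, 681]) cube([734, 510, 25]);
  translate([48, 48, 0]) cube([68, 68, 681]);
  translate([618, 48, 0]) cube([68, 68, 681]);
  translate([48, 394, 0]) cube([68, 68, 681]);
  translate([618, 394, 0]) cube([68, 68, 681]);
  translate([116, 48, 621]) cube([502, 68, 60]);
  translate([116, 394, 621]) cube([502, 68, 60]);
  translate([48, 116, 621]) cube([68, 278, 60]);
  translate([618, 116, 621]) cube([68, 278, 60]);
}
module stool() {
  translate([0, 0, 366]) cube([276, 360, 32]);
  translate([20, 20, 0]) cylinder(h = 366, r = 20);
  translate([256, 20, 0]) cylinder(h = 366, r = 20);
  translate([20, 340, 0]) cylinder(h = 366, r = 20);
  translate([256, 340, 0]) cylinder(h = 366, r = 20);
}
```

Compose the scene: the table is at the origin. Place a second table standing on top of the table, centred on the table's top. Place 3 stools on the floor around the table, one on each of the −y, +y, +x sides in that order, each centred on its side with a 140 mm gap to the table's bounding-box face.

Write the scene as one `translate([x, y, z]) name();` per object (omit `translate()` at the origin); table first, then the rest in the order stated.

table();
translate([164, 21, 711]) table_2();
translate([393, -500, 0]) stool();
translate([393, 692, 0]) stool();
translate([1202, 96, 0]) stool();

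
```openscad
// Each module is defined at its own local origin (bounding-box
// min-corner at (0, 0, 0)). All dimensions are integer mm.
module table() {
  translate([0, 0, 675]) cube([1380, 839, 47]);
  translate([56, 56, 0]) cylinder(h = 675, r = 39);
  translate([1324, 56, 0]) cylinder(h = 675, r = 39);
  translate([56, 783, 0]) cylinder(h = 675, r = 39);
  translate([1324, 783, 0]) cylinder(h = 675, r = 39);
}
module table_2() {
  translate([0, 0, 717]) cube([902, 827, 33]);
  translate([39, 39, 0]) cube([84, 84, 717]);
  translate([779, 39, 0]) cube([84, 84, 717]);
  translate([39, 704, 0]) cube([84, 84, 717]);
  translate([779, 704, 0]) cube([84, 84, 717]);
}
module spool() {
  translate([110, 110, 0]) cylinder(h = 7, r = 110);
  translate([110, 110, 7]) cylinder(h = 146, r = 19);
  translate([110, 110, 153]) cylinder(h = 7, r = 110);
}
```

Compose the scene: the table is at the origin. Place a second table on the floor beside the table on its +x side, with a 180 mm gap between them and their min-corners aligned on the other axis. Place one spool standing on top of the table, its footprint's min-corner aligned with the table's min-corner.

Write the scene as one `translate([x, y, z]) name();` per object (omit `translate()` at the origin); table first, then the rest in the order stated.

table();
translate([1560, 0, 0]) table_2();
translate([0, 0, 722]) spool();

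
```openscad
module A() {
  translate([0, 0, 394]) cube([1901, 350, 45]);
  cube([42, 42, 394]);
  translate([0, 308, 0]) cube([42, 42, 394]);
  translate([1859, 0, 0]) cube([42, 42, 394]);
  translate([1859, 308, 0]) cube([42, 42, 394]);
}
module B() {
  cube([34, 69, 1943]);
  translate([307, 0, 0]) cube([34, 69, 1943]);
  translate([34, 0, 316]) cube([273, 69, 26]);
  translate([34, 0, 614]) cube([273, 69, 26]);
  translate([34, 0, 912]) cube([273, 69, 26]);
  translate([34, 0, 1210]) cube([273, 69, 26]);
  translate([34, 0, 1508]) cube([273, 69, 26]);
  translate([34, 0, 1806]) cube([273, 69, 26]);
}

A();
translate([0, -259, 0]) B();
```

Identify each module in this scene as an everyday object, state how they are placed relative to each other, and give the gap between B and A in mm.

The ladder's nearest face is 190 mm from the bench's −y face.

A is a bench. B is a ladder. The ladder is on the floor beside the bench on its −y side. The gap between the ladder and the bench is 190 mm.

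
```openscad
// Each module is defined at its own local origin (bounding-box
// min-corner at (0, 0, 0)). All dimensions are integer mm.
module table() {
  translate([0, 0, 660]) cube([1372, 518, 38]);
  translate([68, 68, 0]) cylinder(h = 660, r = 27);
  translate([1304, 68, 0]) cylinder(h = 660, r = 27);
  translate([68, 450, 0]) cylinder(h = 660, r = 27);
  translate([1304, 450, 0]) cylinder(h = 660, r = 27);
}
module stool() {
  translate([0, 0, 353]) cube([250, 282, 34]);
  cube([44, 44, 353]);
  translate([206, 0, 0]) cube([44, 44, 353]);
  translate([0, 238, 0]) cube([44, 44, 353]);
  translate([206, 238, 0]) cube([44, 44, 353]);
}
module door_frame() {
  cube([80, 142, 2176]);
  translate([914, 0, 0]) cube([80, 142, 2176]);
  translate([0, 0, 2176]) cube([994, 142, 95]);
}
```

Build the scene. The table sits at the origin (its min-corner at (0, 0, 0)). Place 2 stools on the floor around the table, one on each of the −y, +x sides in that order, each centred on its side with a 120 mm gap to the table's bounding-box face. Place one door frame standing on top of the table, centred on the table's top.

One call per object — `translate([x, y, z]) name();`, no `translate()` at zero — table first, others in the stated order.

table();
translate([561, -402, 0]) stool();
translate([1492, 118, 0]) stool();
translate([189, 188, 698]) door_frame();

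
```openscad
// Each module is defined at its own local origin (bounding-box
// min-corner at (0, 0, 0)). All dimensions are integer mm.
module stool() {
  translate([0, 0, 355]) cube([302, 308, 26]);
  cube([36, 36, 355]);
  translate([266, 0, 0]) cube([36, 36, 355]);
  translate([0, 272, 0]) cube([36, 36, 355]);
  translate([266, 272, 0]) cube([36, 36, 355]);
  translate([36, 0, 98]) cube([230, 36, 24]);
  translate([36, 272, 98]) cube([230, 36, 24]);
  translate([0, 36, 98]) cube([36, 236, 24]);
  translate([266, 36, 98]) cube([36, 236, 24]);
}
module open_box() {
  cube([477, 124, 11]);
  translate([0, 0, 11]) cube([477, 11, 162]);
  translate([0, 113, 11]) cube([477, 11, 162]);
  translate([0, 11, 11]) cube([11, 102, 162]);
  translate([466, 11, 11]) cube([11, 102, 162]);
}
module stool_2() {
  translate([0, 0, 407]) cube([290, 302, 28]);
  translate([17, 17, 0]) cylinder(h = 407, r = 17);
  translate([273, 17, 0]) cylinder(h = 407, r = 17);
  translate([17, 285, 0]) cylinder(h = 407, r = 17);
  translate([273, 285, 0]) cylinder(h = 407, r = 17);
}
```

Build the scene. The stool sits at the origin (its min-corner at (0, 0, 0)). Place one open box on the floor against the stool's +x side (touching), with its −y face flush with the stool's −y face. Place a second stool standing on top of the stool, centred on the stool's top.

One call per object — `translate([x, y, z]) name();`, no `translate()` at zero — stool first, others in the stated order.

stool();
translate([302, 0, 0]) open_box();
translate([6, 3, 381]) stool_2();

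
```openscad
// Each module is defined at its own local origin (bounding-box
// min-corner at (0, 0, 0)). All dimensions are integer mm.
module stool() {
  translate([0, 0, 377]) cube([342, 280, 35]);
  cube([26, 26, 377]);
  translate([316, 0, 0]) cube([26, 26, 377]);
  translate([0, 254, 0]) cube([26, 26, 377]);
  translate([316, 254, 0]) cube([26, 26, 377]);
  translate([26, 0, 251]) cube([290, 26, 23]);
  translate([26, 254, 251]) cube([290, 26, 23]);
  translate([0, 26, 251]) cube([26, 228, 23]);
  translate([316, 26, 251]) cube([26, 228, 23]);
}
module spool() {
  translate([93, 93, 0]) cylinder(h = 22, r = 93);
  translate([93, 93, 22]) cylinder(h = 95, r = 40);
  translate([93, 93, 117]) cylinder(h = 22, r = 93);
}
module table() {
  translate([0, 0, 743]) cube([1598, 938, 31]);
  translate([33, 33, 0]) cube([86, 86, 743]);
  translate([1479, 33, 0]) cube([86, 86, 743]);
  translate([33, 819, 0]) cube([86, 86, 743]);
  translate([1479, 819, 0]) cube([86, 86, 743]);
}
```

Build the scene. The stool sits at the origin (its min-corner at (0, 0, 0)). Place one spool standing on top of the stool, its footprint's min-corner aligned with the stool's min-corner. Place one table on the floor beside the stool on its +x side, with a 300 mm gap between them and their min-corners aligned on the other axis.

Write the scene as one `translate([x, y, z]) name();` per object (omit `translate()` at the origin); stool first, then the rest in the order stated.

stool();
translate([0, 0, 412]) spool();
translate([642, 0, 0]) table();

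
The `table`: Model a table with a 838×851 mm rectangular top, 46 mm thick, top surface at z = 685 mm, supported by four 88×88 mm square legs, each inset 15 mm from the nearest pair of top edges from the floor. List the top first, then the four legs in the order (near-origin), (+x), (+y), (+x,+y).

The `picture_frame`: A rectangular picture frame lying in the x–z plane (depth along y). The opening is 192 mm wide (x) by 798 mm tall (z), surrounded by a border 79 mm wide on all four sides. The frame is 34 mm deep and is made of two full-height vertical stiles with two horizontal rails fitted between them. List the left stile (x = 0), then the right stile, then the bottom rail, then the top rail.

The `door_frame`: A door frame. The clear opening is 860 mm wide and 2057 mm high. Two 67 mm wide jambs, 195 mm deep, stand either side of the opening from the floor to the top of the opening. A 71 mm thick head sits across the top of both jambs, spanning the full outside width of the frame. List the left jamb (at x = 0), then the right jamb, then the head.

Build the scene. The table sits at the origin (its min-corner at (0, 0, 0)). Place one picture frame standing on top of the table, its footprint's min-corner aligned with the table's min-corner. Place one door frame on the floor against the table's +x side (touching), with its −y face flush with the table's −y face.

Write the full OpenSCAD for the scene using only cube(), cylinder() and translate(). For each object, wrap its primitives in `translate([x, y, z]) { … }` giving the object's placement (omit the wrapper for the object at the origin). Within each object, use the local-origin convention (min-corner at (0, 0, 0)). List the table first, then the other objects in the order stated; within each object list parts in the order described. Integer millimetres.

translate([0, 0, 639]) cube([838, 851, 46]);
translate([15, 15, 0]) cube([88, 88, 639]);
translate([735, 15, 0]) cube([88, 88, 639]);
translate([15, 748, 0]) cube([88, 88, 639]);
translate([735, 748, 0]) cube([88, 88, 639]);
translate([0, 0, 685]) {
  cube([79, 34, 956]);
  translate([271, 0, 0]) cube([79, 34, 956]);
  translate([79, 0, 0]) cube([192, 34, 79]);
  translate([79, 0, 877]) cube([192, 34, 79]);
}
translate([838, 0, 0]) {
  cube([67, 195, 2057]);
  translate([927, 0, 0]) cube([67, 195, 2057]);
  translate([0, 0, 2057]) cube([994, 195, 71]);
}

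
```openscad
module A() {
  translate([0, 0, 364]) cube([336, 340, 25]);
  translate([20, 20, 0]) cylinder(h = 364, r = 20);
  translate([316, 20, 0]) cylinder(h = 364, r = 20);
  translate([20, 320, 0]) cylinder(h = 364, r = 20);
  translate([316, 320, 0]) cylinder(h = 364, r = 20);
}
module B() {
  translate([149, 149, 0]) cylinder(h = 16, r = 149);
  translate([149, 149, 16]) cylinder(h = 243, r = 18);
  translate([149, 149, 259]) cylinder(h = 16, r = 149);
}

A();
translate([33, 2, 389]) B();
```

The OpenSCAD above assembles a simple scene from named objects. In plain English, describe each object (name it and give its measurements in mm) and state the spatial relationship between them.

A is a four-legged stool. The seat is a 336×340×25 mm slab whose top surface is at z = 389 mm; four round legs, each 40 mm in diameter, run from the floor (z = 0) to the underside of the seat, each leg's axis is inset half a diameter from the nearest pair of seat edges (so the leg's bounding box is flush with the corner).

B is a spool: two coaxial disc flanges of radius 149 mm and thickness 16 mm, joined by a core cylinder of radius 18 mm and height 243 mm. The lower flange rests on z = 0 and the three cylinders share a vertical axis.

The spool is on top of the stool.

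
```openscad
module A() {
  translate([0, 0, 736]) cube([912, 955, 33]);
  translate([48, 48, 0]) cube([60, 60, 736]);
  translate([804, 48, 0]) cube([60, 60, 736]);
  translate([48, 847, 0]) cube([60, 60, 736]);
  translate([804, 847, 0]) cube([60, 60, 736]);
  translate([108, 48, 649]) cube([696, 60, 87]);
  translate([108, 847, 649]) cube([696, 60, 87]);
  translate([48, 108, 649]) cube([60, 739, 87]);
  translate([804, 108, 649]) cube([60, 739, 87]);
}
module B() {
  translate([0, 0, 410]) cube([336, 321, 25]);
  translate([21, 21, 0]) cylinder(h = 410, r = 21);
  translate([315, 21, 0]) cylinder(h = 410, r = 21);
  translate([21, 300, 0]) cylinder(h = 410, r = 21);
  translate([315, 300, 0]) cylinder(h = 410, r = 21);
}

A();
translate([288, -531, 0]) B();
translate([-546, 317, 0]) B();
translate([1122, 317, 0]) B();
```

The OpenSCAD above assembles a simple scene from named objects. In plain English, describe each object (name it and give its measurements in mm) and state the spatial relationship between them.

A is a table with a 912×955 mm rectangular top, 33 mm thick, top surface at z = 769 mm, supported by four 60×60 mm square legs, each inset 48 mm from the nearest pair of top edges, running from the floor. Four apron rails, 60 mm thick and 87 mm tall, run between adjacent legs with their top edges flush with the underside of the top and their outer faces flush with the legs' outer faces.

B is a four-legged stool. The seat is 336×321 mm, 25 mm thick, top at z = 435 mm. It stands on four round legs, each 42 mm in diameter, from z = 0 to the seat underside, each leg's axis is inset half a diameter from the nearest pair of seat edges (so the leg's bounding box is flush with the corner).

Three stools sit around the table at the −y, −x, +x sides.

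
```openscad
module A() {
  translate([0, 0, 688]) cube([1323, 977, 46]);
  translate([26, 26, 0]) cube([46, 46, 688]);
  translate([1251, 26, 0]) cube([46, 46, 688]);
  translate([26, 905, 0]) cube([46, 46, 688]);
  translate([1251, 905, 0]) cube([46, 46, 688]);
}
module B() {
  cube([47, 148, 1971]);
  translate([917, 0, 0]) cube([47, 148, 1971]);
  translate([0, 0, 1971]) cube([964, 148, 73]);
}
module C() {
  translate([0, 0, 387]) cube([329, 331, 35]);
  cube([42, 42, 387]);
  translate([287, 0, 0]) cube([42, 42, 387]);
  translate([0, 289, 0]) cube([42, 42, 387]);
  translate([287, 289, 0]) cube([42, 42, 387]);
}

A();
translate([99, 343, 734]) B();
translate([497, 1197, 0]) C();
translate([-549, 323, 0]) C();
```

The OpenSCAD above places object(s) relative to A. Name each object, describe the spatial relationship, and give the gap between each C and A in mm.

A is a table. B is a door frame. C is a stool. The door frame is on top of the table. Two stools sit around the table at the +y, −x sides. The gap between each stool and the table is 220 mm.

Each stool's nearest face is 220 mm from the table's bounding box.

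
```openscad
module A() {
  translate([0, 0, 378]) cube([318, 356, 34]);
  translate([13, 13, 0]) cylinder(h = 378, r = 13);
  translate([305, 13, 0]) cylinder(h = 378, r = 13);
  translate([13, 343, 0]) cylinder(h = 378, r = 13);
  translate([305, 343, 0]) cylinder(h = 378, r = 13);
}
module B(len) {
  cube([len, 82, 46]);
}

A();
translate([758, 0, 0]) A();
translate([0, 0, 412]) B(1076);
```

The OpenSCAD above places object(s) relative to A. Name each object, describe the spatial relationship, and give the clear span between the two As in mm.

Second stool starts at x = 758; first ends at x = 318; clear span = 758 − 318 = 440 mm.

A is a stool. B is a beam. A beam spans the tops of two stools. The clear span between the two stools is 440 mm.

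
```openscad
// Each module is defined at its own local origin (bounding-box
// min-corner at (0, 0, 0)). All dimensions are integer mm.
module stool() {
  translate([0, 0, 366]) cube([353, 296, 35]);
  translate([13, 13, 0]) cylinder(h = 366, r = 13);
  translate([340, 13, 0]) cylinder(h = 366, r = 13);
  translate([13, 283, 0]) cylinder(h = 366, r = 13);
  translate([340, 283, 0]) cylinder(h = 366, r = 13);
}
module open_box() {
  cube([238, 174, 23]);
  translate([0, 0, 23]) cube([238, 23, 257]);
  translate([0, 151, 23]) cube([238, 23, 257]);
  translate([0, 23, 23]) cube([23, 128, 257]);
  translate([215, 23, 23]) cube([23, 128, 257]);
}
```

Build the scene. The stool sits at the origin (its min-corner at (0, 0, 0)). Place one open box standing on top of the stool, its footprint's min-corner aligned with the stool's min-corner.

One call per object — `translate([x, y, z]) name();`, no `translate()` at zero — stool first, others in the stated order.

stool();
translate([0, 0, 401]) open_box();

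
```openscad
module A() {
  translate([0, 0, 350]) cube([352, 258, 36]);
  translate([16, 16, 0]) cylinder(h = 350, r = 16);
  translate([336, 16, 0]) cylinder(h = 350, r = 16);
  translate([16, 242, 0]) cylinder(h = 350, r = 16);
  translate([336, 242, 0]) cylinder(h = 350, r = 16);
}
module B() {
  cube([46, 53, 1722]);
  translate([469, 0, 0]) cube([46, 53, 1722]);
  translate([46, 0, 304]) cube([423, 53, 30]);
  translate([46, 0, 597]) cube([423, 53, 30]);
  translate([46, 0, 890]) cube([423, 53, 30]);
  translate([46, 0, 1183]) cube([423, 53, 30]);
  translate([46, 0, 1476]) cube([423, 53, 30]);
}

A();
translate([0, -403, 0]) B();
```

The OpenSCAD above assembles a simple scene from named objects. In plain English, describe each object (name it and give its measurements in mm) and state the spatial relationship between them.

A is a simple wooden stool: a rectangular seat 352 mm (x) by 258 mm (y), 36 mm thick, top face at z = 386 mm, on four round legs, each 32 mm in diameter. The legs rest on z = 0, each leg's axis is inset half a diameter from the nearest pair of seat edges (so the leg's bounding box is flush with the corner).

B is a wooden ladder with two side rails of 46×53 mm section and 1722 mm height, set 515 mm apart overall. Between them run 5 rectangular rungs (53 mm deep, 30 mm thick), front faces flush with the rails' −y face. The bottom of the first rung is 304 mm above the floor and each subsequent rung is 293 mm higher than the one below.

The ladder is on the floor beside the stool on its −y side.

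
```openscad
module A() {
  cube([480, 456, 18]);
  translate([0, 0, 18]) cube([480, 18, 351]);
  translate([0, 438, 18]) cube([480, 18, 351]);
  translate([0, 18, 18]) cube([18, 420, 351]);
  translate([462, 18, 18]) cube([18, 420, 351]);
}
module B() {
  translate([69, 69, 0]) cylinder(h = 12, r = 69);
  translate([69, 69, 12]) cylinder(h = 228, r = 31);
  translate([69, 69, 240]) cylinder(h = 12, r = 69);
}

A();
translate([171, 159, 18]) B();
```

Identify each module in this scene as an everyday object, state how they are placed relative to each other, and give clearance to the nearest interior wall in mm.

Clearances: x = 153, y = 141; minimum 141 mm.

A is an open box. B is a spool. The spool sits inside the open box, centred. The clearance to the nearest interior wall is 141 mm.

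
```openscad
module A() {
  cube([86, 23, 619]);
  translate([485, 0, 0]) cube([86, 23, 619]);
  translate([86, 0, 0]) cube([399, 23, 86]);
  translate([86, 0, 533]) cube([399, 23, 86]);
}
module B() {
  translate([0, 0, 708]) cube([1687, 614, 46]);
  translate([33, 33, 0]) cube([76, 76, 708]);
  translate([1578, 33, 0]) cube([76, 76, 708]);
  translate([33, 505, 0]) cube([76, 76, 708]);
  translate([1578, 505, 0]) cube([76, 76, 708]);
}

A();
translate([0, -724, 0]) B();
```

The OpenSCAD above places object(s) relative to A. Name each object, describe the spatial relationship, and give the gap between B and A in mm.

A is a picture frame. B is a table. The table is on the floor beside the picture frame on its −y side. The gap between the table and the picture frame is 110 mm.

The table's nearest face is 110 mm from the picture frame's −y face.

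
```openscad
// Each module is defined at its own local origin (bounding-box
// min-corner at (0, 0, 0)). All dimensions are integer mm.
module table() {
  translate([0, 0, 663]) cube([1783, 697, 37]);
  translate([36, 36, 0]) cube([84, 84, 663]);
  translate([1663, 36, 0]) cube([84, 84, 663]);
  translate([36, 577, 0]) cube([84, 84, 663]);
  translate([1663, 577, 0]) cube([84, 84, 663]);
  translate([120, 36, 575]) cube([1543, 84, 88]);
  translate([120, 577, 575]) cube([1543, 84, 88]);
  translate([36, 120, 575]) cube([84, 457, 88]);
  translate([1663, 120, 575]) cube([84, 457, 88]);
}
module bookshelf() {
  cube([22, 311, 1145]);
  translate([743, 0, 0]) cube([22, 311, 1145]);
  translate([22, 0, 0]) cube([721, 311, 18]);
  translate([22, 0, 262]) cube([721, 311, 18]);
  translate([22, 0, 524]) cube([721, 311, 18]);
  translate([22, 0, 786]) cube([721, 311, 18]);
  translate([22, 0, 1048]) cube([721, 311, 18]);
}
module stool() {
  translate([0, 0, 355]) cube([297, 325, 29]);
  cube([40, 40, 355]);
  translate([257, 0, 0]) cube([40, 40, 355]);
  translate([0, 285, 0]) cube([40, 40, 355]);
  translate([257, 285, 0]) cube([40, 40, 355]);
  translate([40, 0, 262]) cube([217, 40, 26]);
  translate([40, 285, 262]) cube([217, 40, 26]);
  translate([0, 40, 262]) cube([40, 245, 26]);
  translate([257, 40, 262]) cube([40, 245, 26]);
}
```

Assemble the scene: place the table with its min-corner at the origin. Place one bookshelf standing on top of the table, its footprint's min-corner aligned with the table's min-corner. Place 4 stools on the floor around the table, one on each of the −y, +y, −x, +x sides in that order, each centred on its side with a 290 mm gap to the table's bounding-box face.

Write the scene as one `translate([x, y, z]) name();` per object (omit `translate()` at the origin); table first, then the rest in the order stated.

table();
translate([0, 0, 700]) bookshelf();
translate([743, -615, 0]) stool();
translate([743, 987, 0]) stool();
translate([-587, 186, 0]) stool();
translate([2073, 186, 0]) stool();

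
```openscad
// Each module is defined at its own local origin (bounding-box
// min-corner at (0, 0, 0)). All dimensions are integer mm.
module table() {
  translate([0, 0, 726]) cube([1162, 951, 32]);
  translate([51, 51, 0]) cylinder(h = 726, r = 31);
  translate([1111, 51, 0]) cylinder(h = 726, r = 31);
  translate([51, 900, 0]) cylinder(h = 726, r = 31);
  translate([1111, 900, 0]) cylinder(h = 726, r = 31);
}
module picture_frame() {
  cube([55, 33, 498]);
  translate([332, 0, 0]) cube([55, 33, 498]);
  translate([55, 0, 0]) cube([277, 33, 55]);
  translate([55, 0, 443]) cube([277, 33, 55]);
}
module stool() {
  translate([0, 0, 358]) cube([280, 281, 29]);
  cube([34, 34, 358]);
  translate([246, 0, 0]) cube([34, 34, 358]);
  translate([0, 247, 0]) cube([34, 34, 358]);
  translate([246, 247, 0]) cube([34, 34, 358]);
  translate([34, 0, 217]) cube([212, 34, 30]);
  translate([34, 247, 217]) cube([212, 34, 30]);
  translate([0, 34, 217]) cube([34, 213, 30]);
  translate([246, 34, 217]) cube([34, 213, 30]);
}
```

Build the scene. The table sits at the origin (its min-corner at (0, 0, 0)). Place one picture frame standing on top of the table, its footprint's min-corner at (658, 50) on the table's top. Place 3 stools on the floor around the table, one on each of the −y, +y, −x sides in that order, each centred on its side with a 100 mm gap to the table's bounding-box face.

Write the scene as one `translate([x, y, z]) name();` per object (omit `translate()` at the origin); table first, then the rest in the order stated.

table();
translate([658, 50, 758]) picture_frame();
translate([441, -381, 0]) stool();
translate([441, 1051, 0]) stool();
translate([-380, 335, 0]) stool();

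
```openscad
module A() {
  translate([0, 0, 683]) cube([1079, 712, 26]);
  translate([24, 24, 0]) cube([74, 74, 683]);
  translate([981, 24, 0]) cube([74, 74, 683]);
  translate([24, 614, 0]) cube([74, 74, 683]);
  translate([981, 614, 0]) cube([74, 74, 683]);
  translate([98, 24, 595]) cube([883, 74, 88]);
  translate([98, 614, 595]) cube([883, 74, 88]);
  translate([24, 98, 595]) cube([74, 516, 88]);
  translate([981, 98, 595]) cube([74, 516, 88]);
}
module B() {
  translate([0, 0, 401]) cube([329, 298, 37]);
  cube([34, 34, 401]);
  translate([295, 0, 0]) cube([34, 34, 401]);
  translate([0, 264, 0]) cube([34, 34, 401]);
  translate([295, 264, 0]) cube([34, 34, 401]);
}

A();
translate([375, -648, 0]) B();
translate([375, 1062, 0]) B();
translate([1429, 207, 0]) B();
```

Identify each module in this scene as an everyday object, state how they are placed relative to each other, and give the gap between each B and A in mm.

A is a table. B is a stool. Three stools sit around the table at the −y, +y, +x sides. The gap between each stool and the table is 350 mm.

Each stool's nearest face is 350 mm from the table's bounding box.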